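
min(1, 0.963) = 0.963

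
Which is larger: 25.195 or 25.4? 25.4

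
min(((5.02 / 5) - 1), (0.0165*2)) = 0.004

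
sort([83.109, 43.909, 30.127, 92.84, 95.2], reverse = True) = [95.2, 92.84, 83.109, 43.909, 30.127]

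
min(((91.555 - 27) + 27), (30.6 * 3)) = 91.555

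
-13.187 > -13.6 True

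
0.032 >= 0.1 False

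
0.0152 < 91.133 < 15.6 False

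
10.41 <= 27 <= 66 True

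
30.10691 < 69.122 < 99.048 True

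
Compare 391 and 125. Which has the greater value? 391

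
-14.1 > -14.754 True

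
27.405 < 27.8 True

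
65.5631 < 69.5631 True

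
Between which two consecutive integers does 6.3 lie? 6 and 7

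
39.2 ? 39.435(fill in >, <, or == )<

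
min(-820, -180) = -820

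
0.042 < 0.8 True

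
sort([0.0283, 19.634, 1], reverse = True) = [19.634, 1, 0.0283]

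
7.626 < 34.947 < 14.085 False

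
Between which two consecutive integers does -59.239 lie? -60 and -59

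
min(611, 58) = 58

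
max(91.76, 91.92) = 91.92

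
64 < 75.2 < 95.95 True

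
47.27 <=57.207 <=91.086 True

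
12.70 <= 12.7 True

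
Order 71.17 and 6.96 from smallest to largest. 6.96, 71.17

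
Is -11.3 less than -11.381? No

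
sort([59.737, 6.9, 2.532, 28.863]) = [2.532, 6.9, 28.863, 59.737]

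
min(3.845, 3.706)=3.706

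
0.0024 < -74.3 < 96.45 False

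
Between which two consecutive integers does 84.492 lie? 84 and 85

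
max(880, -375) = 880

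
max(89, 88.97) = 89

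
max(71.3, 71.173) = 71.3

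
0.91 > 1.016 False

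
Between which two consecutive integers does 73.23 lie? 73 and 74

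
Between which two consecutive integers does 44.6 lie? 44 and 45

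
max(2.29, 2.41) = 2.41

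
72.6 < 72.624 True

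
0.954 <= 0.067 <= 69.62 False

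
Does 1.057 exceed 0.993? Yes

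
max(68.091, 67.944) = 68.091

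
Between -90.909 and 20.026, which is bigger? 20.026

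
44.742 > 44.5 True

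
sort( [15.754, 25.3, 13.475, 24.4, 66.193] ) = [13.475, 15.754, 24.4, 25.3, 66.193]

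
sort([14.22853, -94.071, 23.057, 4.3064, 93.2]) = [-94.071, 4.3064, 14.22853, 23.057, 93.2]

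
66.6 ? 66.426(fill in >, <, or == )>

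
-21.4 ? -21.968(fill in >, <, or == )>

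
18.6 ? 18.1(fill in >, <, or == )>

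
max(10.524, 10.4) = 10.524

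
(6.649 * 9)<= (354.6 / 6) False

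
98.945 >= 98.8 True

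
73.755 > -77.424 True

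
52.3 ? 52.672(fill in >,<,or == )<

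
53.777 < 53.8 True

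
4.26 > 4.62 False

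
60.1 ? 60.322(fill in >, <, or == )<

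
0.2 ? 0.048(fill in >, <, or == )>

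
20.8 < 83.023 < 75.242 False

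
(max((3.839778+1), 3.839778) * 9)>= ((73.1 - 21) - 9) True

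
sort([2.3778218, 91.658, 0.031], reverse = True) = [91.658, 2.3778218, 0.031]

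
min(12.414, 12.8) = 12.414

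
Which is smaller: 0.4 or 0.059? 0.059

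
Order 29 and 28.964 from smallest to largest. 28.964, 29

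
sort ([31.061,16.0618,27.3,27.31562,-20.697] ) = [-20.697,16.0618,27.3,27.31562,31.061]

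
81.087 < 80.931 False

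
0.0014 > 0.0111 False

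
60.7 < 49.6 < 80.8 False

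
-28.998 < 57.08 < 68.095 True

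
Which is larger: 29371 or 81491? 81491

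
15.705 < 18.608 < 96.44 True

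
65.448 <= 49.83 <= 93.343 False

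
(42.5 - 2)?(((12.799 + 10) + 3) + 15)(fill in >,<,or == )<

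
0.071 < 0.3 True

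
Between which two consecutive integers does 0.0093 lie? 0 and 1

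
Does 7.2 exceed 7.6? No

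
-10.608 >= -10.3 False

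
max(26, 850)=850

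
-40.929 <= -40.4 True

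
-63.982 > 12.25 False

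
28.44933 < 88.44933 True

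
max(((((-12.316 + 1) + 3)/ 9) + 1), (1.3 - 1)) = 0.3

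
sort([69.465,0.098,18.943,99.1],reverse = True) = [99.1,69.465,18.943,0.098]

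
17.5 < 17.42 False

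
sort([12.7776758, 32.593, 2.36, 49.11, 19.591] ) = [2.36, 12.7776758, 19.591, 32.593, 49.11]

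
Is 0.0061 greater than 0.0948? No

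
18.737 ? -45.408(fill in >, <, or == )>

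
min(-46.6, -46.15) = -46.6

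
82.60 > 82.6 False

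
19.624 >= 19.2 True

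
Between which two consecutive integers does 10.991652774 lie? 10 and 11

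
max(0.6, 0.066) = 0.6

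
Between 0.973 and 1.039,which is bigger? 1.039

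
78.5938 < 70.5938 False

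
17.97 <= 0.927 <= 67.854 False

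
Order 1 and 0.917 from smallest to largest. 0.917, 1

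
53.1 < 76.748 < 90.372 True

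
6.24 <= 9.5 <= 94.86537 True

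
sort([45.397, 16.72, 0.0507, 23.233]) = [0.0507, 16.72, 23.233, 45.397]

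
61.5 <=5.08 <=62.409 False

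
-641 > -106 False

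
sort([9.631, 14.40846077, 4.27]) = [4.27, 9.631, 14.40846077]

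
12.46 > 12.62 False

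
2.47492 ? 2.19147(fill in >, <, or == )>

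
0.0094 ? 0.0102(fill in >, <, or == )<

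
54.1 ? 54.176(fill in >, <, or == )<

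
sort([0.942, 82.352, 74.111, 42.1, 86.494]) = [0.942, 42.1, 74.111, 82.352, 86.494]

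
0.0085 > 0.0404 False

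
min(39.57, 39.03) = 39.03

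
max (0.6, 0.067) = 0.6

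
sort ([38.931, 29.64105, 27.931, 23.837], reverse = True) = [38.931, 29.64105, 27.931, 23.837]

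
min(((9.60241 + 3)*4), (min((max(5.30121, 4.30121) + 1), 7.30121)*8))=50.40964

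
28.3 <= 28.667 True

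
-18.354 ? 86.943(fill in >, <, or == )<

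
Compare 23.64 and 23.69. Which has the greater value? 23.69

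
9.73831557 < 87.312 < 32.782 False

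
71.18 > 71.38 False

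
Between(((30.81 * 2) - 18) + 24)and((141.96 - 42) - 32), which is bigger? ((141.96 - 42) - 32)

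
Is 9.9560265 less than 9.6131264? No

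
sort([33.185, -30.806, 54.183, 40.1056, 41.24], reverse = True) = [54.183, 41.24, 40.1056, 33.185, -30.806]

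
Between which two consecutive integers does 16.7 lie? 16 and 17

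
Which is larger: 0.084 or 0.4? 0.4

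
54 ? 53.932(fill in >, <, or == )>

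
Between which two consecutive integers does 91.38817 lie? 91 and 92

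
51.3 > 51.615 False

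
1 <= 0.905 False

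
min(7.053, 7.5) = 7.053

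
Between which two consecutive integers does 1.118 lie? 1 and 2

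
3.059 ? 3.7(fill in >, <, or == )<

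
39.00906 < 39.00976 True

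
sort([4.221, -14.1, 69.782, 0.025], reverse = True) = [69.782, 4.221, 0.025, -14.1]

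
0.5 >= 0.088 True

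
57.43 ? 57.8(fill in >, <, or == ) <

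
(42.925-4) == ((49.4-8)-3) False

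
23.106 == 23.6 False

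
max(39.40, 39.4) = 39.4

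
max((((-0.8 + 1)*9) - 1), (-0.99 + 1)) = 0.8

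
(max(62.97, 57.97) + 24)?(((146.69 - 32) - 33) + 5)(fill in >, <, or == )>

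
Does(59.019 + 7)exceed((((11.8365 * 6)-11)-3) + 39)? No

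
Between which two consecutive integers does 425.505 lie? 425 and 426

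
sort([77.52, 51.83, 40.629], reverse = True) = [77.52, 51.83, 40.629]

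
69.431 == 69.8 False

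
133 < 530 True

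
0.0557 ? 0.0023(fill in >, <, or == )>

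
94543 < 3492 False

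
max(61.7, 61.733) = 61.733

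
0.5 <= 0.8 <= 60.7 True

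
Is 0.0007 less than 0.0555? Yes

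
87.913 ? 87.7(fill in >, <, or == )>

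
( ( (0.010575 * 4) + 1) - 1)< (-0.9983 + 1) False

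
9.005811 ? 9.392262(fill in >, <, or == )<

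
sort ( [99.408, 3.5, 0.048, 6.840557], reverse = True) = [99.408, 6.840557, 3.5, 0.048]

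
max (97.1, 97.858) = 97.858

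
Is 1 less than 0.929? No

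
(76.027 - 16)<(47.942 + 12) False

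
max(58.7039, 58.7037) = 58.7039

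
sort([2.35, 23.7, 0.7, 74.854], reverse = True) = [74.854, 23.7, 2.35, 0.7]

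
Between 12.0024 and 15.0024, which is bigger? 15.0024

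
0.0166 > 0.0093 True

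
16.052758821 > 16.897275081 False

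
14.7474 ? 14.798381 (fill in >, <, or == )<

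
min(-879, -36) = -879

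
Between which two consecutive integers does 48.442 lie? 48 and 49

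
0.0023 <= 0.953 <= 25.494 True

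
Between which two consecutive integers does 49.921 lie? 49 and 50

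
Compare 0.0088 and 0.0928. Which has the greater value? 0.0928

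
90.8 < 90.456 False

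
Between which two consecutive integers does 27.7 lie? 27 and 28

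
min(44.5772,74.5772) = 44.5772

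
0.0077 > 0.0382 False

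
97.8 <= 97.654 False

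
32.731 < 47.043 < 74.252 True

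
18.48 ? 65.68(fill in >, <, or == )<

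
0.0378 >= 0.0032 True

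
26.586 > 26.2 True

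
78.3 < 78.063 False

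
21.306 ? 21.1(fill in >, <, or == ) >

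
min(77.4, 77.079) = 77.079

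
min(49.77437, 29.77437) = 29.77437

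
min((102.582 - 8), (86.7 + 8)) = 94.582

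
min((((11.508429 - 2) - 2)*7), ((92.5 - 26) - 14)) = 52.5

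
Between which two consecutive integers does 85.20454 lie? 85 and 86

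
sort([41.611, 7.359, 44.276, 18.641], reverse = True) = [44.276, 41.611, 18.641, 7.359]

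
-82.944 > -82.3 False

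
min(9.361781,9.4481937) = 9.361781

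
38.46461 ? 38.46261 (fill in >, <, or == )>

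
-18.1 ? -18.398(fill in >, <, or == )>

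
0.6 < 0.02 False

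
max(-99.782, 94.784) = 94.784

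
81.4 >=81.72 False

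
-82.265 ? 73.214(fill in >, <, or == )<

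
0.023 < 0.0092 False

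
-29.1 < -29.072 True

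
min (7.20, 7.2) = 7.20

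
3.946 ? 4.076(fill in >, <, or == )<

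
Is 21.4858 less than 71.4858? Yes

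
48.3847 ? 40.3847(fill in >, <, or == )>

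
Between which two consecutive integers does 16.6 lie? 16 and 17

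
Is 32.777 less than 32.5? No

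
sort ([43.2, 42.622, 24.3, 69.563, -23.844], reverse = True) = [69.563, 43.2, 42.622, 24.3, -23.844]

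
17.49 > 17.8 False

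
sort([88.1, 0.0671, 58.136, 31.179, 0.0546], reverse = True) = [88.1, 58.136, 31.179, 0.0671, 0.0546]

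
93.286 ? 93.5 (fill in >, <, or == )<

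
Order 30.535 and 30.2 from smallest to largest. 30.2, 30.535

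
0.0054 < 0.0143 True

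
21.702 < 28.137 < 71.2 True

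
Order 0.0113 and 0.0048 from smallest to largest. 0.0048, 0.0113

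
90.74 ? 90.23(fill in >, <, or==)>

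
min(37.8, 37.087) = 37.087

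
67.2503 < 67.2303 False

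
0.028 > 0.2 False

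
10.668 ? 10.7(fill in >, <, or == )<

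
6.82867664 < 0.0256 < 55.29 False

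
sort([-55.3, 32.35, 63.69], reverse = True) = [63.69, 32.35, -55.3]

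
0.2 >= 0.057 True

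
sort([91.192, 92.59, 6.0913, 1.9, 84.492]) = [1.9, 6.0913, 84.492, 91.192, 92.59]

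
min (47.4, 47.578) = 47.4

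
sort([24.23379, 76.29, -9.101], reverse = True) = [76.29, 24.23379, -9.101]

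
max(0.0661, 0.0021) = 0.0661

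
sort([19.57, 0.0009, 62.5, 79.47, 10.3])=[0.0009, 10.3, 19.57, 62.5, 79.47]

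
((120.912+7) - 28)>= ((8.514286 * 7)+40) True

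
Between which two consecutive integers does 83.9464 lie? 83 and 84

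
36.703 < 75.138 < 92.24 True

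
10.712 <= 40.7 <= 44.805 True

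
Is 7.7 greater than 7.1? Yes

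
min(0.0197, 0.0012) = 0.0012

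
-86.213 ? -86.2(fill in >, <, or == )<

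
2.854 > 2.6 True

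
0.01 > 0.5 False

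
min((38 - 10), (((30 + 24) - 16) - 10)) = 28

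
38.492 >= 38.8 False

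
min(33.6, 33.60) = 33.6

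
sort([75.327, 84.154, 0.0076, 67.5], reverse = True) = [84.154, 75.327, 67.5, 0.0076]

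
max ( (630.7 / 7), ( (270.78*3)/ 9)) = 90.26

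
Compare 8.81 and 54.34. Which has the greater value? 54.34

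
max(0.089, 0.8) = 0.8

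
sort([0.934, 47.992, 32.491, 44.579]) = [0.934, 32.491, 44.579, 47.992]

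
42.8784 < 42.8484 False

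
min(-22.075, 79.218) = -22.075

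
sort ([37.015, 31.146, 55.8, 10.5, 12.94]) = [10.5, 12.94, 31.146, 37.015, 55.8]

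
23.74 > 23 True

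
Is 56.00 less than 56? No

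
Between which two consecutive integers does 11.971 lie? 11 and 12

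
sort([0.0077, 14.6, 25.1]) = [0.0077, 14.6, 25.1]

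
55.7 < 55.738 True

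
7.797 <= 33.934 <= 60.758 True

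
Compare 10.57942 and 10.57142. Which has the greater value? 10.57942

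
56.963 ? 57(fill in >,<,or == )<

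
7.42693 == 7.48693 False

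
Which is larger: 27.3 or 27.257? 27.3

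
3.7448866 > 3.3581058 True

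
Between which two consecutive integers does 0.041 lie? 0 and 1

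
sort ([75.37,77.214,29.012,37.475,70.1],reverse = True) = [77.214,75.37,70.1,37.475,29.012]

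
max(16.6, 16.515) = 16.6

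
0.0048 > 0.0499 False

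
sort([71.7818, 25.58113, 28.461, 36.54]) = [25.58113, 28.461, 36.54, 71.7818]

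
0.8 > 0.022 True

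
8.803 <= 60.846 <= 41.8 False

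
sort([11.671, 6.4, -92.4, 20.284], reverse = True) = [20.284, 11.671, 6.4, -92.4]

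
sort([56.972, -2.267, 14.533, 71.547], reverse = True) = [71.547, 56.972, 14.533, -2.267]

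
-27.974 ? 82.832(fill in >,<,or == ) <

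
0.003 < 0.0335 True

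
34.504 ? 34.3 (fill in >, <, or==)>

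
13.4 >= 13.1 True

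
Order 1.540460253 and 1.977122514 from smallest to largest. 1.540460253, 1.977122514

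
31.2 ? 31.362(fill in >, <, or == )<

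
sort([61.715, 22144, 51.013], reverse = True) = [22144, 61.715, 51.013]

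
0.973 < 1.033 True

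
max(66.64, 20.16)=66.64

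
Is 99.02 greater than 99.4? No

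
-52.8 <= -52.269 True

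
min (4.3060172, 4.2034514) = 4.2034514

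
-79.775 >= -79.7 False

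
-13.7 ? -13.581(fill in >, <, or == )<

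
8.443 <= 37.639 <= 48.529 True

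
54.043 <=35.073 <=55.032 False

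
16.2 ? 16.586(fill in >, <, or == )<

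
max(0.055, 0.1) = 0.1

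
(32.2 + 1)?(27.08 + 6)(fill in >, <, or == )>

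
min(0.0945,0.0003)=0.0003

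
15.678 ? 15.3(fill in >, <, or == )>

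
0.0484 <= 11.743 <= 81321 True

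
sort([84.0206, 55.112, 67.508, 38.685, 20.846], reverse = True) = [84.0206, 67.508, 55.112, 38.685, 20.846]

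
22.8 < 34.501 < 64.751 True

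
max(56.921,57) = 57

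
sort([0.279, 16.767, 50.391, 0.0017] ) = [0.0017, 0.279, 16.767, 50.391]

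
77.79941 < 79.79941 True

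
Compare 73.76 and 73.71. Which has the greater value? 73.76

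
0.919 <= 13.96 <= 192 True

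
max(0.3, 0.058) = 0.3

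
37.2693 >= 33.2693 True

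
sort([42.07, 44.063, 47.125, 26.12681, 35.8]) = [26.12681, 35.8, 42.07, 44.063, 47.125]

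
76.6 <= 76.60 True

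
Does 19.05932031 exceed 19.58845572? No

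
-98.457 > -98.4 False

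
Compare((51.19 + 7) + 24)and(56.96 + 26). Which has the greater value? (56.96 + 26)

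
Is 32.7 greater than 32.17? Yes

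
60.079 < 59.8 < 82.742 False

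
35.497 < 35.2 False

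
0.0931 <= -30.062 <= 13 False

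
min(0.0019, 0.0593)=0.0019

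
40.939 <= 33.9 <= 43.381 False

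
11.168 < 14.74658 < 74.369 True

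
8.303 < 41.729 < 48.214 True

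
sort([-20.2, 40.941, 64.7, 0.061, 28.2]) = [-20.2, 0.061, 28.2, 40.941, 64.7]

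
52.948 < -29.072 False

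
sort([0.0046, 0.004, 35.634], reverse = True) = [35.634, 0.0046, 0.004]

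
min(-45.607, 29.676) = -45.607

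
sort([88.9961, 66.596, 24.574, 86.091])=[24.574, 66.596, 86.091, 88.9961]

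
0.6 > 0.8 False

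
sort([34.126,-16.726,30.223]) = [-16.726,30.223,34.126]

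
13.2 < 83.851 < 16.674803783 False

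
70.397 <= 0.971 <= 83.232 False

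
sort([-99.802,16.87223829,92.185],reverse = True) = [92.185,16.87223829,-99.802]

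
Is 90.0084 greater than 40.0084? Yes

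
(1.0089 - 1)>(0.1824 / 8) False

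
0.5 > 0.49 True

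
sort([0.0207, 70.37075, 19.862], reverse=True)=[70.37075, 19.862, 0.0207]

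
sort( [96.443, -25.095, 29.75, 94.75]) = [-25.095, 29.75, 94.75, 96.443]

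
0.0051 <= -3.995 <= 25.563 False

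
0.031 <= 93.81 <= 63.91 False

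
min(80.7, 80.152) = 80.152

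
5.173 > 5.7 False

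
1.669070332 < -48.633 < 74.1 False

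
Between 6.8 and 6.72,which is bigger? 6.8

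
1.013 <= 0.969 False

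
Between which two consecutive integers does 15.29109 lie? 15 and 16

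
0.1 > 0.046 True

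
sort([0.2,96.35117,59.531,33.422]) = [0.2,33.422,59.531,96.35117]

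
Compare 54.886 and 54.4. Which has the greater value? 54.886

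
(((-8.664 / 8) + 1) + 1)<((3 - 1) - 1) True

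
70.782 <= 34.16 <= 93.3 False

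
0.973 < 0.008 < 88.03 False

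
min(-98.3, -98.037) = -98.3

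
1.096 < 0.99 False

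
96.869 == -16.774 False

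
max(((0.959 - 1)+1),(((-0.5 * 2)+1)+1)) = 1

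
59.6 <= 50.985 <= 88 False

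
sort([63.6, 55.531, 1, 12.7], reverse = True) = [63.6, 55.531, 12.7, 1]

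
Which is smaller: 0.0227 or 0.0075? 0.0075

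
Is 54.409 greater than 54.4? Yes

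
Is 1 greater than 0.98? Yes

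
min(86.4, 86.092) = 86.092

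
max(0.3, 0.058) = 0.3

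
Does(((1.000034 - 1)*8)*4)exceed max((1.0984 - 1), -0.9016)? No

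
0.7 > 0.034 True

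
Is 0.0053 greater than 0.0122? No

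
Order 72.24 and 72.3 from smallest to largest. 72.24, 72.3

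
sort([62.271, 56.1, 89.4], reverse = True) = [89.4, 62.271, 56.1]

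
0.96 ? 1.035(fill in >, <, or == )<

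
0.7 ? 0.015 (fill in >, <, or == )>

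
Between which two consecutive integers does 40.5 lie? 40 and 41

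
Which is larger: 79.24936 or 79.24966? 79.24966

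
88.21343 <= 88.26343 True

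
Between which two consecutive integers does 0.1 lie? 0 and 1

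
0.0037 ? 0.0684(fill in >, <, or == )<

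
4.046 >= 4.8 False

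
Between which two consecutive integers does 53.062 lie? 53 and 54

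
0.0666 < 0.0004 False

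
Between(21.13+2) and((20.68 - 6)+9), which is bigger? ((20.68 - 6)+9)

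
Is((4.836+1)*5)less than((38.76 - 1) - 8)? Yes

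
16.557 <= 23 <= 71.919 True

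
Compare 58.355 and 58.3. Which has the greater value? 58.355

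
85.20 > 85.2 False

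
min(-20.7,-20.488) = -20.7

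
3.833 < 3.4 False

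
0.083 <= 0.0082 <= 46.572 False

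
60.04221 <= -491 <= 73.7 False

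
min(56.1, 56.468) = 56.1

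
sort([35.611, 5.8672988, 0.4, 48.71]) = [0.4, 5.8672988, 35.611, 48.71]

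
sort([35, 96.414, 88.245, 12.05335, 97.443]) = [12.05335, 35, 88.245, 96.414, 97.443]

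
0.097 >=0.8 False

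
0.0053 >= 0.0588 False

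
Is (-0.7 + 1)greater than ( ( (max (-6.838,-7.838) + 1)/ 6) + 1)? Yes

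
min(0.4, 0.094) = 0.094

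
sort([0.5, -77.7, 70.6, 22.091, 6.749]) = [-77.7, 0.5, 6.749, 22.091, 70.6]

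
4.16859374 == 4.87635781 False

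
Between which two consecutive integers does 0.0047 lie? 0 and 1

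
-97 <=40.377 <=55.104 True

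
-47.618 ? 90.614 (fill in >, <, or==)<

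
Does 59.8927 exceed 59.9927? No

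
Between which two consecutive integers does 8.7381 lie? 8 and 9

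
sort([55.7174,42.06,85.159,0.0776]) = [0.0776,42.06,55.7174,85.159]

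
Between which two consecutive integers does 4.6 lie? 4 and 5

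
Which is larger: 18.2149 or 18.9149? 18.9149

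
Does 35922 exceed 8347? Yes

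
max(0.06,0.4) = 0.4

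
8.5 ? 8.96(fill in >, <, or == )<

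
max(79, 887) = 887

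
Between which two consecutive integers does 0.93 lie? 0 and 1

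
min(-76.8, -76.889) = -76.889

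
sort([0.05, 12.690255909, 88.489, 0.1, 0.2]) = [0.05, 0.1, 0.2, 12.690255909, 88.489]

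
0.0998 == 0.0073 False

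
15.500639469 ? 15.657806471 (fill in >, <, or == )<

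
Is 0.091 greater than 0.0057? Yes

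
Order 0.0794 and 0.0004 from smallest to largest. 0.0004, 0.0794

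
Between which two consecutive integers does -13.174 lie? -14 and -13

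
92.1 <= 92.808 True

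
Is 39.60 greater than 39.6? No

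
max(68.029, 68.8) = 68.8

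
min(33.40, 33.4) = 33.40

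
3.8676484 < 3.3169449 False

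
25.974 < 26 True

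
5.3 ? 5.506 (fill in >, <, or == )<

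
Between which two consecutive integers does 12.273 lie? 12 and 13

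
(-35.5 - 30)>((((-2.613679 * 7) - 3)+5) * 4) False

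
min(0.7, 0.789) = 0.7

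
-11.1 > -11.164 True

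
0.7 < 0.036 False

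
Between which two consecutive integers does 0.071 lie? 0 and 1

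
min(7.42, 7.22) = 7.22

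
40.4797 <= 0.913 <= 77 False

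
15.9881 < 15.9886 True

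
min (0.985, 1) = 0.985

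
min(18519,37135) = 18519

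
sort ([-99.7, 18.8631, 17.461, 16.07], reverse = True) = [18.8631, 17.461, 16.07, -99.7]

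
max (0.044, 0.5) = 0.5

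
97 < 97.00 False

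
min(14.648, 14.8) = 14.648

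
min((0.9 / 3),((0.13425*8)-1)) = 0.074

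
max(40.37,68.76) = 68.76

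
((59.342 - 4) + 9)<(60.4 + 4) True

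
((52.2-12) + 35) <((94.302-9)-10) True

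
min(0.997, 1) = 0.997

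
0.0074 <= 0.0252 True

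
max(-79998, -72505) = -72505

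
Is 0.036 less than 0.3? Yes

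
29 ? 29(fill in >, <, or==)==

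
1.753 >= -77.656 True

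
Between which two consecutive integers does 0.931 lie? 0 and 1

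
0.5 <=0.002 False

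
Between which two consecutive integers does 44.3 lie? 44 and 45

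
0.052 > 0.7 False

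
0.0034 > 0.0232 False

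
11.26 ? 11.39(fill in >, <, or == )<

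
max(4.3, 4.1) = 4.3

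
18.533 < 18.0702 False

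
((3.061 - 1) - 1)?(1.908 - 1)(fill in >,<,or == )>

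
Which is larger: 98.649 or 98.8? 98.8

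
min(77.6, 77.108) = 77.108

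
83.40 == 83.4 True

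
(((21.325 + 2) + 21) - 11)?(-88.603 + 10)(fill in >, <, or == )>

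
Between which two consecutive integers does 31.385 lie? 31 and 32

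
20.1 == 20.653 False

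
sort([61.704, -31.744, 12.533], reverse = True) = [61.704, 12.533, -31.744]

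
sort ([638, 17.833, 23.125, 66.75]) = [17.833, 23.125, 66.75, 638]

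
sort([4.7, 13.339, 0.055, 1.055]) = [0.055, 1.055, 4.7, 13.339]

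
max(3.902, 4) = 4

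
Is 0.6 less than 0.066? No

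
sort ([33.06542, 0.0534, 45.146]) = [0.0534, 33.06542, 45.146]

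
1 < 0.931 False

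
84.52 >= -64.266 True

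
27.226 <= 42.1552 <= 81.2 True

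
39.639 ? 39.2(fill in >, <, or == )>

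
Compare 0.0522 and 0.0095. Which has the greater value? 0.0522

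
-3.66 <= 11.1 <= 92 True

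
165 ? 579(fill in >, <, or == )<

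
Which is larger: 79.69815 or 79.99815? 79.99815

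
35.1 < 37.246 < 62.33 True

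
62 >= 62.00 True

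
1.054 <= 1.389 True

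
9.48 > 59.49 False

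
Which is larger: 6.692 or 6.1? 6.692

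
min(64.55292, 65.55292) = 64.55292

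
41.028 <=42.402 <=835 True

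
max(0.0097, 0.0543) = 0.0543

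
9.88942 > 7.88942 True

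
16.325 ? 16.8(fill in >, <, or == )<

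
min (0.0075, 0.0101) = 0.0075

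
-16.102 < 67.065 True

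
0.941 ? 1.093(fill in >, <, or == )<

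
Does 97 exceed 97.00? No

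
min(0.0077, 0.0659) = 0.0077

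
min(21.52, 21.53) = 21.52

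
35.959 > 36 False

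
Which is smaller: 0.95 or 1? 0.95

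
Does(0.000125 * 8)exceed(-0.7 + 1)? No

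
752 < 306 False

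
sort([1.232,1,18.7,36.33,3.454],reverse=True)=[36.33,18.7,3.454,1.232,1]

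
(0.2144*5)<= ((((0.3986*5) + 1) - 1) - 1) False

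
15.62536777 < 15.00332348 False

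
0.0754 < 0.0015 False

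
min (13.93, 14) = 13.93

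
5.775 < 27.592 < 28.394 True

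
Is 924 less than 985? Yes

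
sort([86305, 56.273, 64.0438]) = [56.273, 64.0438, 86305]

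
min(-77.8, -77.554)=-77.8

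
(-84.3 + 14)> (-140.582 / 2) False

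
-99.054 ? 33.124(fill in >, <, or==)<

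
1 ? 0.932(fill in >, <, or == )>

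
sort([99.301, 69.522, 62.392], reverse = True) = [99.301, 69.522, 62.392]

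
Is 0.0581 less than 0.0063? No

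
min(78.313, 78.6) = 78.313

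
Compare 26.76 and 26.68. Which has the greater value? 26.76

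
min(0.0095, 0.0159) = 0.0095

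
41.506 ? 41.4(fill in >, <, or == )>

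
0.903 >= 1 False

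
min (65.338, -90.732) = -90.732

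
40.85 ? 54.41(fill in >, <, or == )<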